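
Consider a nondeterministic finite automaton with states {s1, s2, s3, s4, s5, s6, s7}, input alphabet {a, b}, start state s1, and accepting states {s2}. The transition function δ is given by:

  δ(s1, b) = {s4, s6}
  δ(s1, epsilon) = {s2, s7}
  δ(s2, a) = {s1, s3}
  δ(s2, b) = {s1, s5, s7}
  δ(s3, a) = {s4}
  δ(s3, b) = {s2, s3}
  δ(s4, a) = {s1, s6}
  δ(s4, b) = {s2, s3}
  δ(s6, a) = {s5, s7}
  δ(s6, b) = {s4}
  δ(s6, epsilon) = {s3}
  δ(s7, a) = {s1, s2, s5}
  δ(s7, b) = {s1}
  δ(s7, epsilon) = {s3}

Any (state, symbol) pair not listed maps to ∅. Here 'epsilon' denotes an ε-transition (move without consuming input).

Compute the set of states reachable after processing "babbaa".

{s1, s2, s3, s4, s5, s6, s7}

Start: ε-closure({s1}) = {s1, s2, s3, s7}.
Read 'b': {s1, s2, s3, s7} → {s1, s2, s3, s4, s5, s6, s7}.
Read 'a': {s1, s2, s3, s4, s5, s6, s7} → {s1, s2, s3, s4, s5, s6, s7}.
Read 'b': {s1, s2, s3, s4, s5, s6, s7} → {s1, s2, s3, s4, s5, s6, s7}.
Read 'b': {s1, s2, s3, s4, s5, s6, s7} → {s1, s2, s3, s4, s5, s6, s7}.
Read 'a': {s1, s2, s3, s4, s5, s6, s7} → {s1, s2, s3, s4, s5, s6, s7}.
Read 'a': {s1, s2, s3, s4, s5, s6, s7} → {s1, s2, s3, s4, s5, s6, s7}.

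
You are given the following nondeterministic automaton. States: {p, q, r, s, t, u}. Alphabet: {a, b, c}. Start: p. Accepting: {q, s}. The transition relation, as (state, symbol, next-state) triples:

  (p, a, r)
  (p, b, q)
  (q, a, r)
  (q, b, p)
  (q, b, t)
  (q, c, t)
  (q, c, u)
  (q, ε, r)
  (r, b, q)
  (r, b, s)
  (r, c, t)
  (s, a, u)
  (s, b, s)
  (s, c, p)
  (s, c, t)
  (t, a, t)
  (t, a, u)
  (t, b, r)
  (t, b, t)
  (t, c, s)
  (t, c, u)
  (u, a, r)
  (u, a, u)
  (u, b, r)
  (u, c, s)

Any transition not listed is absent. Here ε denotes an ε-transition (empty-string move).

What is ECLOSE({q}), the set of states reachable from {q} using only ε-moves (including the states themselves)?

{q, r}

Begin with {q}.
ε-move q → r; add r.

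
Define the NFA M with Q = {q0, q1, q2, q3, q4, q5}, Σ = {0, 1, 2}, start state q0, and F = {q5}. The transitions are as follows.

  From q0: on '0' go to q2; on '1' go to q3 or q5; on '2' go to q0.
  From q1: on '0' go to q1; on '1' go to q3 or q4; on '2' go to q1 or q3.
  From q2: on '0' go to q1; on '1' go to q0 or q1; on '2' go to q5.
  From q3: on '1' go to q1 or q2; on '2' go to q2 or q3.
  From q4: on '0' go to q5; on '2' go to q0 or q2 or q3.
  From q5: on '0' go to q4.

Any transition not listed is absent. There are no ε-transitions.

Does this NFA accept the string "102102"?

Start in {q0}.
Read '1': q0→{q3, q5}; now {q3, q5}.
Read '0': q3→∅, q5→{q4}; now {q4}.
Read '2': q4→{q0, q2, q3}; now {q0, q2, q3}.
Read '1': q0→{q3, q5}, q2→{q0, q1}, q3→{q1, q2}; now {q0, q1, q2, q3, q5}.
Read '0': q0→{q2}, q1→{q1}, q2→{q1}, q3→∅, q5→{q4}; now {q1, q2, q4}.
Read '2': q1→{q1, q3}, q2→{q5}, q4→{q0, q2, q3}; now {q0, q1, q2, q3, q5}.
The final set {q0, q1, q2, q3, q5} contains the accepting state q5.

Yes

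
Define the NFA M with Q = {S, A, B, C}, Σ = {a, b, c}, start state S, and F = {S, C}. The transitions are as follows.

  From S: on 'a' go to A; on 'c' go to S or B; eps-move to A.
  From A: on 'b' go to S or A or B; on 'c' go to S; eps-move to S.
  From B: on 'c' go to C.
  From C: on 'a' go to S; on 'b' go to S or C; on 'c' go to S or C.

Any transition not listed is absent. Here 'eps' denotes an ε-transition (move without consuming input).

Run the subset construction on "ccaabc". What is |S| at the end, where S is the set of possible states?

4

Start: ε-closure({S}) = {S, A}.
Read 'c': S→{S, B}, A→{S}; union {S, B}; ε-closure = {S, A, B}.
Read 'c': S→{S, B}, A→{S}, B→{C}; union {S, B, C}; ε-closure = {S, A, B, C}.
Read 'a': S→{A}, A→∅, B→∅, C→{S}; now {S, A}.
Read 'a': S→{A}, A→∅; union {A}; ε-closure = {S, A}.
Read 'b': S→∅, A→{S, A, B}; now {S, A, B}.
Read 'c': S→{S, B}, A→{S}, B→{C}; union {S, B, C}; ε-closure = {S, A, B, C}.
That set has 4 states.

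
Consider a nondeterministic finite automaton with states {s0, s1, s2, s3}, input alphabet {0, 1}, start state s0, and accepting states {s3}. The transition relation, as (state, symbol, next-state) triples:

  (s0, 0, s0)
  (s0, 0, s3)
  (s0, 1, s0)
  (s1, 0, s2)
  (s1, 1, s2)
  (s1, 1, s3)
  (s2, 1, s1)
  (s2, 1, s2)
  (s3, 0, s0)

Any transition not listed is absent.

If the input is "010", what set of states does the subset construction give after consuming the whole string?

{s0, s3}

Start in {s0}.
Read '0': {s0} → {s0, s3}.
Read '1': {s0, s3} → {s0}.
Read '0': {s0} → {s0, s3}.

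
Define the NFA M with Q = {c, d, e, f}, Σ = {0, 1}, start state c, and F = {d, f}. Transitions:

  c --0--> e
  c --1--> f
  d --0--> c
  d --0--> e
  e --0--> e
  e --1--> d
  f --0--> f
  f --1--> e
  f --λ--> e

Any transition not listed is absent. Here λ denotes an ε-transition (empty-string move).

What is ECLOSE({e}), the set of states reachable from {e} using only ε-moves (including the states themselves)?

Begin with {e}.
No ε-moves leave this set, so the closure equals the set itself.

{e}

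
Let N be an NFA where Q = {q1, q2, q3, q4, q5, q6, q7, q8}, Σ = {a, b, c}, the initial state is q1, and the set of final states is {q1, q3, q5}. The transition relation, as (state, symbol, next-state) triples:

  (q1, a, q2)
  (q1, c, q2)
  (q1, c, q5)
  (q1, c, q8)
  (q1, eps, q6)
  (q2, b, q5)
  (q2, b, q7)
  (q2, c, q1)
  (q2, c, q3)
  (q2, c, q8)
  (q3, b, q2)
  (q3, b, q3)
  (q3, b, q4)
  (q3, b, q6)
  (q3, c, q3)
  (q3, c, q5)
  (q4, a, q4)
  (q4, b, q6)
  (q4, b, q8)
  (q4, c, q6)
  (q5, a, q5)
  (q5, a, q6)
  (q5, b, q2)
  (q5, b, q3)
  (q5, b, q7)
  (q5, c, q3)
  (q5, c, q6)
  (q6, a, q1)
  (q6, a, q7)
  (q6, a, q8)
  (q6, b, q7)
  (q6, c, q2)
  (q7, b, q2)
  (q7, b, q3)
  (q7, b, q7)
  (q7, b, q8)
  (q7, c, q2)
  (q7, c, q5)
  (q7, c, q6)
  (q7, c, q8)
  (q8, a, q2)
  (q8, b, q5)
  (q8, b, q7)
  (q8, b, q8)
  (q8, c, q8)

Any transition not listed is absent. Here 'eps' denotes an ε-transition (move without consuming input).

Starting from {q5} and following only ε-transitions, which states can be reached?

{q5}

Begin with {q5}.
No ε-moves leave this set, so the closure equals the set itself.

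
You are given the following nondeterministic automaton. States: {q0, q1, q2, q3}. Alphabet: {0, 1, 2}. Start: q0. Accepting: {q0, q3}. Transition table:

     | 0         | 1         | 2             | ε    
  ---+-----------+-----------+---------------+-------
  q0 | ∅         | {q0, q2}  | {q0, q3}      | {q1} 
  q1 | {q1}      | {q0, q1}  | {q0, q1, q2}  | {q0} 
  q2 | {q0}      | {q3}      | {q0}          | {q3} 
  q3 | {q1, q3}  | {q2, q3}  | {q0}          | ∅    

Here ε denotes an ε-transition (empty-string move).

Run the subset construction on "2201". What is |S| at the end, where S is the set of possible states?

Start: ε-closure({q0}) = {q0, q1}.
Read '2': {q0, q1} → {q0, q1, q2, q3}.
Read '2': {q0, q1, q2, q3} → {q0, q1, q2, q3}.
Read '0': {q0, q1, q2, q3} → {q0, q1, q3}.
Read '1': {q0, q1, q3} → {q0, q1, q2, q3}.
That set has 4 states.

4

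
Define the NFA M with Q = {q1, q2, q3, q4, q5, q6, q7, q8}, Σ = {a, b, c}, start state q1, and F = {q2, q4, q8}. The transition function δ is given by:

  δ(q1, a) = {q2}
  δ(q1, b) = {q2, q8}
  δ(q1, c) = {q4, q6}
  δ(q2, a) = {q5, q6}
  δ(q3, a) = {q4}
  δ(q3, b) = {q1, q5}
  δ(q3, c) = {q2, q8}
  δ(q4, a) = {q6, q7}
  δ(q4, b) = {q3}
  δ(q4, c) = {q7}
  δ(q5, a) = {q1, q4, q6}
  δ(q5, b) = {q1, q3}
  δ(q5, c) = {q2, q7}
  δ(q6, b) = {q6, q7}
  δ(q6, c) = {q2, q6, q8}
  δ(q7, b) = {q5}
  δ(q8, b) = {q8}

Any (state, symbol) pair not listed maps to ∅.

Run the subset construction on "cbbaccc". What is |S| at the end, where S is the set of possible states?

Start in {q1}.
Read 'c': {q1} → {q4, q6}.
Read 'b': {q4, q6} → {q3, q6, q7}.
Read 'b': {q3, q6, q7} → {q1, q5, q6, q7}.
Read 'a': {q1, q5, q6, q7} → {q1, q2, q4, q6}.
Read 'c': {q1, q2, q4, q6} → {q2, q4, q6, q7, q8}.
Read 'c': {q2, q4, q6, q7, q8} → {q2, q6, q7, q8}.
Read 'c': {q2, q6, q7, q8} → {q2, q6, q8}.
That set has 3 states.

3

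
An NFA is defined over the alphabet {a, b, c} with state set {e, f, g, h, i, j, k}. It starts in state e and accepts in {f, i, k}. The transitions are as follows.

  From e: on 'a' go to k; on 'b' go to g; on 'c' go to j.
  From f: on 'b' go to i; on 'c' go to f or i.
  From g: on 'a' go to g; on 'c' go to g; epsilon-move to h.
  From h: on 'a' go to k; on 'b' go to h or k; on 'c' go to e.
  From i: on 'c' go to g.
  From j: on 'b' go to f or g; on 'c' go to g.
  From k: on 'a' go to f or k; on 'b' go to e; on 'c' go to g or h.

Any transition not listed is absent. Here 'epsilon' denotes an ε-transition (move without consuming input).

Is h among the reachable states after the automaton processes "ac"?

Start in {e}.
Read 'a': {e} → {k}.
Read 'c': {k} → {g, h}.
State h is in {g, h}.

Yes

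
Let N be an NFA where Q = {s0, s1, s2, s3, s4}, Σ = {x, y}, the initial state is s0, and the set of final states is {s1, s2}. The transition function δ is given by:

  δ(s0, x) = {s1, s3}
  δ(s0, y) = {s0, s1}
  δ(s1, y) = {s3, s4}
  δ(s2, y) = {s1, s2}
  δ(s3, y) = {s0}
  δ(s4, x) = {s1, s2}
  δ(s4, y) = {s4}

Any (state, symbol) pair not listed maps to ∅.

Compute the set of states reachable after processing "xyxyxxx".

Start in {s0}.
Read 'x': s0→{s1, s3}; now {s1, s3}.
Read 'y': s1→{s3, s4}, s3→{s0}; now {s0, s3, s4}.
Read 'x': s0→{s1, s3}, s3→∅, s4→{s1, s2}; now {s1, s2, s3}.
Read 'y': s1→{s3, s4}, s2→{s1, s2}, s3→{s0}; now {s0, s1, s2, s3, s4}.
Read 'x': s0→{s1, s3}, s1→∅, s2→∅, s3→∅, s4→{s1, s2}; now {s1, s2, s3}.
Read 'x': s1→∅, s2→∅, s3→∅; now ∅.
The set is empty and remains empty for the remaining 1 symbol.

∅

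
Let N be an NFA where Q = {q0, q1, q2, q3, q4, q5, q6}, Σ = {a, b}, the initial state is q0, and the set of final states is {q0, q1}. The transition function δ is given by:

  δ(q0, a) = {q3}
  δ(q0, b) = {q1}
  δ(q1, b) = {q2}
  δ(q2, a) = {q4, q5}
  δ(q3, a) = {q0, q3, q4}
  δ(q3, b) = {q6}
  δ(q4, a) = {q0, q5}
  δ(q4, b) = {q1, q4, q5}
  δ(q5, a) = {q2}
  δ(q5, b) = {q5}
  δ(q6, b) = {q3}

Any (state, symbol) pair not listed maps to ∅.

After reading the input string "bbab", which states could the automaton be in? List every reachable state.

Start in {q0}.
Read 'b': q0→{q1}; now {q1}.
Read 'b': q1→{q2}; now {q2}.
Read 'a': q2→{q4, q5}; now {q4, q5}.
Read 'b': q4→{q1, q4, q5}, q5→{q5}; now {q1, q4, q5}.

{q1, q4, q5}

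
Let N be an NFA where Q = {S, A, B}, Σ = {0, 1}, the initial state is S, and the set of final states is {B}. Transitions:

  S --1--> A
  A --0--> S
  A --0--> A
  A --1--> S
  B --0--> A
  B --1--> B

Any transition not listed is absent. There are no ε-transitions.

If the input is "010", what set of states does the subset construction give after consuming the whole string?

∅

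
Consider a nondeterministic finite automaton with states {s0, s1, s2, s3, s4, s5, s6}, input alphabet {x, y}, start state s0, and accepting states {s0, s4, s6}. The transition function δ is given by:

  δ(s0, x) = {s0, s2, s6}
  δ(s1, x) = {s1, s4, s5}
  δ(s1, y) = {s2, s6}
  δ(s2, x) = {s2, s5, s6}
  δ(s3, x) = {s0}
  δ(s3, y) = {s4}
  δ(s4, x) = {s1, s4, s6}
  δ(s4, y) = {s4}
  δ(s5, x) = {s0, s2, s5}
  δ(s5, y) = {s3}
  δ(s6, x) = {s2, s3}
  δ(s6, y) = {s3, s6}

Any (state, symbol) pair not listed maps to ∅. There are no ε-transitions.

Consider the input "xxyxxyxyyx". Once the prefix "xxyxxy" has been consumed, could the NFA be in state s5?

No

Start in {s0}.
Read 'x': {s0} → {s0, s2, s6}.
Read 'x': {s0, s2, s6} → {s0, s2, s3, s5, s6}.
Read 'y': {s0, s2, s3, s5, s6} → {s3, s4, s6}.
Read 'x': {s3, s4, s6} → {s0, s1, s2, s3, s4, s6}.
Read 'x': {s0, s1, s2, s3, s4, s6} → {s0, s1, s2, s3, s4, s5, s6}.
Read 'y': {s0, s1, s2, s3, s4, s5, s6} → {s2, s3, s4, s6}.
State s5 is not in {s2, s3, s4, s6}.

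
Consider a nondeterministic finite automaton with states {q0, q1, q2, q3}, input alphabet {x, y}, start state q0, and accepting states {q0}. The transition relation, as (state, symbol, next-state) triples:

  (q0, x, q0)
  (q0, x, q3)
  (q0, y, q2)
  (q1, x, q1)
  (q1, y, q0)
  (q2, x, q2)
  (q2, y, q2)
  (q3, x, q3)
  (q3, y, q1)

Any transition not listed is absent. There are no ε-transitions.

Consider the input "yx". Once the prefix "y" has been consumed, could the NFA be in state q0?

Start in {q0}.
Read 'y': {q0} → {q2}.
State q0 is not in {q2}.

No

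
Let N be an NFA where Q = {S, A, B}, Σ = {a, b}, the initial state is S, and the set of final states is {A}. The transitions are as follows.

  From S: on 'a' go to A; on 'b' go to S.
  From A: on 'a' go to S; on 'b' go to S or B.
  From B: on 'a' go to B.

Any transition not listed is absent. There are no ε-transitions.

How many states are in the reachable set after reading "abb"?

Start in {S}.
Read 'a': {S} → {A}.
Read 'b': {A} → {S, B}.
Read 'b': {S, B} → {S}.
That set has 1 state.

1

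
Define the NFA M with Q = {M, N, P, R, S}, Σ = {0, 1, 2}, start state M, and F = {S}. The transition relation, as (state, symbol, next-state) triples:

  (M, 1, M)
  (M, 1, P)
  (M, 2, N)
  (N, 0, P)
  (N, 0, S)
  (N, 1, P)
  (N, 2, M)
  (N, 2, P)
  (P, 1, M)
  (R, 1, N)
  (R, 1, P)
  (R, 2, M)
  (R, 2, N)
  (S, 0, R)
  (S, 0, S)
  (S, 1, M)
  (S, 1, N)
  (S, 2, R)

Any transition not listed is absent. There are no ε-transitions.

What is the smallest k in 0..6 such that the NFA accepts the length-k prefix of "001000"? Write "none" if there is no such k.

Start in {M}.
Read '0': {M} → ∅.
The set is empty and remains empty for the remaining 5 symbols.
No reachable set along the way intersects F.

none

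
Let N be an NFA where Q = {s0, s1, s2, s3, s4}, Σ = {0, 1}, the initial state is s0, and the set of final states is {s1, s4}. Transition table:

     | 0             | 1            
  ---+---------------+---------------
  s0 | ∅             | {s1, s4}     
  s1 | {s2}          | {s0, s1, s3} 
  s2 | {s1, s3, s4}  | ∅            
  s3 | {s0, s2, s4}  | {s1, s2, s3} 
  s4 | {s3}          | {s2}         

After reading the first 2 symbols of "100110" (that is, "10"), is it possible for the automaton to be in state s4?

No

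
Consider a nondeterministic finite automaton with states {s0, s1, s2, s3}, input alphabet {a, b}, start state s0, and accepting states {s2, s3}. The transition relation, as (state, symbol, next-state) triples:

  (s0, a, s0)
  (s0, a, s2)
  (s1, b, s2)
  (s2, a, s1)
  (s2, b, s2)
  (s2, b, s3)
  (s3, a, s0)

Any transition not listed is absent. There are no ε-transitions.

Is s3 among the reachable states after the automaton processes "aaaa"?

Start in {s0}.
Read 'a': {s0} → {s0, s2}.
Read 'a': {s0, s2} → {s0, s1, s2}.
Read 'a': {s0, s1, s2} → {s0, s1, s2}.
Read 'a': {s0, s1, s2} → {s0, s1, s2}.
State s3 is not in {s0, s1, s2}.

No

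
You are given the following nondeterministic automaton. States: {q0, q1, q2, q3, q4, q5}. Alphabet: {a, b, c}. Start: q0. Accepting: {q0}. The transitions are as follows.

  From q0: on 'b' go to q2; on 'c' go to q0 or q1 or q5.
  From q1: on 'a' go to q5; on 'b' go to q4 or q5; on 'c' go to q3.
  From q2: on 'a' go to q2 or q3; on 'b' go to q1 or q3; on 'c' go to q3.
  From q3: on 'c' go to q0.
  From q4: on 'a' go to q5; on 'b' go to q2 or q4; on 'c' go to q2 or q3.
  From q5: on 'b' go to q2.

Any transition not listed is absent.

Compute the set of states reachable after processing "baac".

{q0, q3}

Start in {q0}.
Read 'b': q0→{q2}; now {q2}.
Read 'a': q2→{q2, q3}; now {q2, q3}.
Read 'a': q2→{q2, q3}, q3→∅; now {q2, q3}.
Read 'c': q2→{q3}, q3→{q0}; now {q0, q3}.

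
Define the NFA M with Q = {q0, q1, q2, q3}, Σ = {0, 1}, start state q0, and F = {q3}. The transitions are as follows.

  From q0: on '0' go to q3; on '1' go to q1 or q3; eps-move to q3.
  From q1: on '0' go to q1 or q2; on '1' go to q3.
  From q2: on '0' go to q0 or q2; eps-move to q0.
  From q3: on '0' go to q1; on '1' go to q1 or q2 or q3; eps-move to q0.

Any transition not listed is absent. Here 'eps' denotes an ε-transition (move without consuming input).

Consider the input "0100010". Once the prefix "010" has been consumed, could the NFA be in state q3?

Yes

Start: ε-closure({q0}) = {q0, q3}.
Read '0': {q0, q3} → {q0, q1, q3}.
Read '1': {q0, q1, q3} → {q0, q1, q2, q3}.
Read '0': {q0, q1, q2, q3} → {q0, q1, q2, q3}.
State q3 is in {q0, q1, q2, q3}.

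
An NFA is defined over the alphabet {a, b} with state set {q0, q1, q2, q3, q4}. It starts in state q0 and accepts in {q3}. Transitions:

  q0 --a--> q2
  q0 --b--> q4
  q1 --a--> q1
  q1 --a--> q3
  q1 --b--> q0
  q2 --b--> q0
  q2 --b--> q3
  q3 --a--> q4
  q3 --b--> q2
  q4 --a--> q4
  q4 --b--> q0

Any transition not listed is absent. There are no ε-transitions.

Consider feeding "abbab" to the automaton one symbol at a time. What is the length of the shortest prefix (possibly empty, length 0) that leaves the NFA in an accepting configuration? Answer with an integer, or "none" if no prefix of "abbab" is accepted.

2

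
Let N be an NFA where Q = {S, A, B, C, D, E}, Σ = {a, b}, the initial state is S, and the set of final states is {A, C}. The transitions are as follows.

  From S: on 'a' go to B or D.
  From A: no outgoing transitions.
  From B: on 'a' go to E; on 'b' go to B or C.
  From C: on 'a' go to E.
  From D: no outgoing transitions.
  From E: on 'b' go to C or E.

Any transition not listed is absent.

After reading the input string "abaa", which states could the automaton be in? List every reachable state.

∅

Start in {S}.
Read 'a': {S} → {B, D}.
Read 'b': {B, D} → {B, C}.
Read 'a': {B, C} → {E}.
Read 'a': {E} → ∅.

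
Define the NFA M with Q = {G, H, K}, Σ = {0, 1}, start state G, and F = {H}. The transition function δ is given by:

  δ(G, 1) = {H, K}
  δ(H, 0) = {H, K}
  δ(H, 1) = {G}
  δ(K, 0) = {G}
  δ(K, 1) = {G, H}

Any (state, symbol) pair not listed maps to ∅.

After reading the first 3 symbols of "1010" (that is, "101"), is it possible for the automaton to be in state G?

Yes

Start in {G}.
Read '1': {G} → {H, K}.
Read '0': {H, K} → {G, H, K}.
Read '1': {G, H, K} → {G, H, K}.
State G is in {G, H, K}.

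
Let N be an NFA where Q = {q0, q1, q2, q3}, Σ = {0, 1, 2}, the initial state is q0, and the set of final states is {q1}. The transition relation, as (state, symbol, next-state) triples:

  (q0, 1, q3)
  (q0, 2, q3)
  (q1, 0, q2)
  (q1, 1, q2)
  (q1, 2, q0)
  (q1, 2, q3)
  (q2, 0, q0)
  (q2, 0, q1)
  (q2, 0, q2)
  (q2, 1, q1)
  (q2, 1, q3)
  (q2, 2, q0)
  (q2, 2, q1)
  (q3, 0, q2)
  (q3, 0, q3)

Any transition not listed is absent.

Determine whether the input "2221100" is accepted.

No

Start in {q0}.
Read '2': q0→{q3}; now {q3}.
Read '2': q3→∅; now ∅.
The set is empty and remains empty for the remaining 5 symbols.
The final set ∅ contains no accepting state.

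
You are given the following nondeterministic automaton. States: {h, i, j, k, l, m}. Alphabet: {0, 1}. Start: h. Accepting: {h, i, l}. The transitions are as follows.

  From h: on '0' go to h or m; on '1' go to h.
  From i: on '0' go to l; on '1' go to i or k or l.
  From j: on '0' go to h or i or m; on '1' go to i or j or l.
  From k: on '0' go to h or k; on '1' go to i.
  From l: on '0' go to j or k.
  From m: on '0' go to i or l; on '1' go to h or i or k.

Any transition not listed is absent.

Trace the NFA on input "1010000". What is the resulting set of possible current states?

Start in {h}.
Read '1': h→{h}; now {h}.
Read '0': h→{h, m}; now {h, m}.
Read '1': h→{h}, m→{h, i, k}; now {h, i, k}.
Read '0': h→{h, m}, i→{l}, k→{h, k}; now {h, k, l, m}.
Read '0': h→{h, m}, k→{h, k}, l→{j, k}, m→{i, l}; now {h, i, j, k, l, m}.
Read '0': h→{h, m}, i→{l}, j→{h, i, m}, k→{h, k}, l→{j, k}, m→{i, l}; now {h, i, j, k, l, m}.
Read '0': h→{h, m}, i→{l}, j→{h, i, m}, k→{h, k}, l→{j, k}, m→{i, l}; now {h, i, j, k, l, m}.

{h, i, j, k, l, m}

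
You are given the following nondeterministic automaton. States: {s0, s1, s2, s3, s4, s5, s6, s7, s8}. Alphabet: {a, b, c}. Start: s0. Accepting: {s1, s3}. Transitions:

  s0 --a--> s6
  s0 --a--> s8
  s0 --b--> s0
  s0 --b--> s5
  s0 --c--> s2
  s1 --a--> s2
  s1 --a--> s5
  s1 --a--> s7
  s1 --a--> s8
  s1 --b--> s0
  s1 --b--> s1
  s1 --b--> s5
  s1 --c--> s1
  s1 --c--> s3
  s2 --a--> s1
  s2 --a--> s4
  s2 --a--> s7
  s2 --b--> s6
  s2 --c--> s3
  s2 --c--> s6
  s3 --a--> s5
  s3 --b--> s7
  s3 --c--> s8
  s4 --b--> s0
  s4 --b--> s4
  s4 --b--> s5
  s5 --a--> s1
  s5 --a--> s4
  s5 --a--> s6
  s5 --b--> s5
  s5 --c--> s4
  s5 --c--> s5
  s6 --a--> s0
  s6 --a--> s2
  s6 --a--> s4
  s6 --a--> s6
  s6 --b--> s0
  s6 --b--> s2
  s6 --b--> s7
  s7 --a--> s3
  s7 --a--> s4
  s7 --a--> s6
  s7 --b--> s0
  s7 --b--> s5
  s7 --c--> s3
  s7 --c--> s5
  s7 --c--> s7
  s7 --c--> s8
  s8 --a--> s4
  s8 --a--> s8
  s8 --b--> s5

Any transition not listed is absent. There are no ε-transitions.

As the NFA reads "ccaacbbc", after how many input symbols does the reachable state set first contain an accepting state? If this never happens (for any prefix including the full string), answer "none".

Start in {s0}.
Read 'c': {s0} → {s2}.
Read 'c': {s2} → {s3, s6}.
None of the earlier sets intersect F, but {s3, s6} does.

2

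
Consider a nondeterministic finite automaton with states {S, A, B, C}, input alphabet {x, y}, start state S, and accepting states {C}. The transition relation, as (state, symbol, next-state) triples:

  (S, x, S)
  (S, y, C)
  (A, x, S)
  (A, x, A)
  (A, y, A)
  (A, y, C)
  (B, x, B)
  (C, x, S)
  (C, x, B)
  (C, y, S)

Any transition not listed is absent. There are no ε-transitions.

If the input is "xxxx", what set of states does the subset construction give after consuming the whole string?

Start in {S}.
Read 'x': S→{S}; now {S}.
Read 'x': S→{S}; now {S}.
Read 'x': S→{S}; now {S}.
Read 'x': S→{S}; now {S}.

{S}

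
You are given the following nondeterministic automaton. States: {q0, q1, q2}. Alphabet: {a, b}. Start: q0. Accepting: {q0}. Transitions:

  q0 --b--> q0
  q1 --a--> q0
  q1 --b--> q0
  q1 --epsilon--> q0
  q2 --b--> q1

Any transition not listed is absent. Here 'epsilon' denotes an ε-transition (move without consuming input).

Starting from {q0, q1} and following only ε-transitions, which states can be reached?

Begin with {q0, q1}.
No ε-moves leave this set, so the closure equals the set itself.

{q0, q1}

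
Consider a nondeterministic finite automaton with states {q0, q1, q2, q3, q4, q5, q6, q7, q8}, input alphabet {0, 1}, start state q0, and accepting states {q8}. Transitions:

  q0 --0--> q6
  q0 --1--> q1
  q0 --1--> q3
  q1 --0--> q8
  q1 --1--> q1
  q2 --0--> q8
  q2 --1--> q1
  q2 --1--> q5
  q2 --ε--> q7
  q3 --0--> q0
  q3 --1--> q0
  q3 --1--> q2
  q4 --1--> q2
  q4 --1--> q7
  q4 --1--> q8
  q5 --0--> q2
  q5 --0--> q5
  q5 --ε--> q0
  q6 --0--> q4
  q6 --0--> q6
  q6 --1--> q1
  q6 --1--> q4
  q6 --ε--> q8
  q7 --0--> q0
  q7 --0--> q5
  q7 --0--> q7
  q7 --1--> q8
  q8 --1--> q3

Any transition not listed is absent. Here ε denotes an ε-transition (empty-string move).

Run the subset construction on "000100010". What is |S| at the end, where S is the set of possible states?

Start in {q0}.
Read '0': {q0} → {q6, q8}.
Read '0': {q6, q8} → {q4, q6, q8}.
Read '0': {q4, q6, q8} → {q4, q6, q8}.
Read '1': {q4, q6, q8} → {q1, q2, q3, q4, q7, q8}.
Read '0': {q1, q2, q3, q4, q7, q8} → {q0, q5, q7, q8}.
Read '0': {q0, q5, q7, q8} → {q0, q2, q5, q6, q7, q8}.
Read '0': {q0, q2, q5, q6, q7, q8} → {q0, q2, q4, q5, q6, q7, q8}.
Read '1': {q0, q2, q4, q5, q6, q7, q8} → {q0, q1, q2, q3, q4, q5, q7, q8}.
Read '0': {q0, q1, q2, q3, q4, q5, q7, q8} → {q0, q2, q5, q6, q7, q8}.
That set has 6 states.

6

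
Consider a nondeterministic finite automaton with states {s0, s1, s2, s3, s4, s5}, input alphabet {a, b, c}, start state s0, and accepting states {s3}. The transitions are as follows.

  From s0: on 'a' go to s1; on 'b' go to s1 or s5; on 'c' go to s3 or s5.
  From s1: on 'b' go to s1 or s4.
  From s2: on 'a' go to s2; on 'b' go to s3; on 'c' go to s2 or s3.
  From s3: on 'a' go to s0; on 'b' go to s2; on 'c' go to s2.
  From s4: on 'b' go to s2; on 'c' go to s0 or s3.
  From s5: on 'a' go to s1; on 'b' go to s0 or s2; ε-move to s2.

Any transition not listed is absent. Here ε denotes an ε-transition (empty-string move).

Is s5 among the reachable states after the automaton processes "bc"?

Start in {s0}.
Read 'b': s0→{s1, s5}; union {s1, s5}; ε-closure = {s1, s2, s5}.
Read 'c': s1→∅, s2→{s2, s3}, s5→∅; now {s2, s3}.
State s5 is not in {s2, s3}.

No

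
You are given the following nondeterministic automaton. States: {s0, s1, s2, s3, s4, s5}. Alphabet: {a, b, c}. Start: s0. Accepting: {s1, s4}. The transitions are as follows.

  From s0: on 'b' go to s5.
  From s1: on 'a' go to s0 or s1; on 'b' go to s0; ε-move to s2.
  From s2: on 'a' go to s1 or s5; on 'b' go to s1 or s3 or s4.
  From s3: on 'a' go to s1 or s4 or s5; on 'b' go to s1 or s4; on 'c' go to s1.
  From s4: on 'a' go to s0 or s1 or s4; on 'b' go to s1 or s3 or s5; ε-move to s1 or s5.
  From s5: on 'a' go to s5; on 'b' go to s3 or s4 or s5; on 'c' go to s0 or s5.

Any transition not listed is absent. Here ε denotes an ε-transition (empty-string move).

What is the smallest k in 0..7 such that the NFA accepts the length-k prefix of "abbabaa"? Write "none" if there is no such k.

none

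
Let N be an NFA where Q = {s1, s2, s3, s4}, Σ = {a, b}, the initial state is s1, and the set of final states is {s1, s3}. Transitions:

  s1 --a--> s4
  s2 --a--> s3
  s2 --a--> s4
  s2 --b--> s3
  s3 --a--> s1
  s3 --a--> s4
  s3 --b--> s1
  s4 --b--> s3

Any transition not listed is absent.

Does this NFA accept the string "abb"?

Yes

Start in {s1}.
Read 'a': s1→{s4}; now {s4}.
Read 'b': s4→{s3}; now {s3}.
Read 'b': s3→{s1}; now {s1}.
The final set {s1} contains the accepting state s1.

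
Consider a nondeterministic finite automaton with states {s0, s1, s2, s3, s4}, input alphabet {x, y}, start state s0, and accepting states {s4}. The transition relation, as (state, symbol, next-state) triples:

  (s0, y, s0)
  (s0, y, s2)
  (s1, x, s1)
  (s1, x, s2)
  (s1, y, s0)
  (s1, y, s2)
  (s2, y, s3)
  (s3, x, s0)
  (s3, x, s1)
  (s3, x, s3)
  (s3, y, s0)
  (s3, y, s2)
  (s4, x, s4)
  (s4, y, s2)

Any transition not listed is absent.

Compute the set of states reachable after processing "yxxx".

Start in {s0}.
Read 'y': s0→{s0, s2}; now {s0, s2}.
Read 'x': s0→∅, s2→∅; now ∅.
The set is empty and remains empty for the remaining 2 symbols.

∅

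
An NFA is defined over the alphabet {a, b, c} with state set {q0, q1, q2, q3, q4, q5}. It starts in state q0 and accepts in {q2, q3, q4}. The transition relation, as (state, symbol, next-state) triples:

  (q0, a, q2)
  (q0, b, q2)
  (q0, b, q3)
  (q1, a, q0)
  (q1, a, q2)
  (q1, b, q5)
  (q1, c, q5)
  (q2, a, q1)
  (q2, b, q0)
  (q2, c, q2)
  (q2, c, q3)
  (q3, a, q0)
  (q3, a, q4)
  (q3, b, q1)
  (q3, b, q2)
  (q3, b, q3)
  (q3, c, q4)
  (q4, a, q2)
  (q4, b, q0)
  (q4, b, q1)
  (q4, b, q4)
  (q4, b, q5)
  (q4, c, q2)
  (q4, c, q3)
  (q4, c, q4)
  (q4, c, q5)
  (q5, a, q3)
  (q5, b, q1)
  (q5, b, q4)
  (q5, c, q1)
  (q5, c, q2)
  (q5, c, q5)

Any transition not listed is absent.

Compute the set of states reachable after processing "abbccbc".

{q1, q2, q3, q4, q5}

Start in {q0}.
Read 'a': {q0} → {q2}.
Read 'b': {q2} → {q0}.
Read 'b': {q0} → {q2, q3}.
Read 'c': {q2, q3} → {q2, q3, q4}.
Read 'c': {q2, q3, q4} → {q2, q3, q4, q5}.
Read 'b': {q2, q3, q4, q5} → {q0, q1, q2, q3, q4, q5}.
Read 'c': {q0, q1, q2, q3, q4, q5} → {q1, q2, q3, q4, q5}.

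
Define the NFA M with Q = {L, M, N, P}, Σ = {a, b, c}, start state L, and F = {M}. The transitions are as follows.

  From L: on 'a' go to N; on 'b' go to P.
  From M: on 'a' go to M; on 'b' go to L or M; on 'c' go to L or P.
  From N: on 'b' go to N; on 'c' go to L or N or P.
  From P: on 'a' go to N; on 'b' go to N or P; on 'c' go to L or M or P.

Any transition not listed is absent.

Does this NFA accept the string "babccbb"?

Yes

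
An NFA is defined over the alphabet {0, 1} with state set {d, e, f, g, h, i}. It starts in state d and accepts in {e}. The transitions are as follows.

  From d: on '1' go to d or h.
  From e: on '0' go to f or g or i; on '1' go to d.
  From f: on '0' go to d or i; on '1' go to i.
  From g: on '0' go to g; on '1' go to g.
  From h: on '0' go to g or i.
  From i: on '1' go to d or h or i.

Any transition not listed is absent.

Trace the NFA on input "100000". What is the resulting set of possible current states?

Start in {d}.
Read '1': {d} → {d, h}.
Read '0': {d, h} → {g, i}.
Read '0': {g, i} → {g}.
Read '0': {g} → {g}.
Read '0': {g} → {g}.
Read '0': {g} → {g}.

{g}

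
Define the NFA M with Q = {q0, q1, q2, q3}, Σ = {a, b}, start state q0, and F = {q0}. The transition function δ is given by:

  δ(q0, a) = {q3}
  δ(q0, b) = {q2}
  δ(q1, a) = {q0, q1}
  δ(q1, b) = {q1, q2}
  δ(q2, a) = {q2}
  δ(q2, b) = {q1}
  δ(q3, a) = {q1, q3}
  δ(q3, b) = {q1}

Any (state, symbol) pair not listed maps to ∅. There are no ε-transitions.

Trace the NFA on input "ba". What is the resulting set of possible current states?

{q2}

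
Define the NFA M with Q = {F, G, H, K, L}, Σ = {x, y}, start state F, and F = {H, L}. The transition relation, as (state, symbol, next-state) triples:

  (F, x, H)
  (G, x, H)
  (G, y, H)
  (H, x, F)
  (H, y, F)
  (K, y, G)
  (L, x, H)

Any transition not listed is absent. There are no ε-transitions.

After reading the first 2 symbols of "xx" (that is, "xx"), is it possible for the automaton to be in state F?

Yes

Start in {F}.
Read 'x': {F} → {H}.
Read 'x': {H} → {F}.
State F is in {F}.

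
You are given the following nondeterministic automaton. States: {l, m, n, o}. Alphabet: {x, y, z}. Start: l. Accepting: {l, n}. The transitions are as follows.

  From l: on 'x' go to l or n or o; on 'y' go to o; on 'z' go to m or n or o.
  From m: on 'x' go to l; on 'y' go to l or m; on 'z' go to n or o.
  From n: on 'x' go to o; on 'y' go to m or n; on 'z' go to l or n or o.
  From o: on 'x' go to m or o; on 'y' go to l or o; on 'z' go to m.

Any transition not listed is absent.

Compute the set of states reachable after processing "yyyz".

{m, n, o}

Start in {l}.
Read 'y': {l} → {o}.
Read 'y': {o} → {l, o}.
Read 'y': {l, o} → {l, o}.
Read 'z': {l, o} → {m, n, o}.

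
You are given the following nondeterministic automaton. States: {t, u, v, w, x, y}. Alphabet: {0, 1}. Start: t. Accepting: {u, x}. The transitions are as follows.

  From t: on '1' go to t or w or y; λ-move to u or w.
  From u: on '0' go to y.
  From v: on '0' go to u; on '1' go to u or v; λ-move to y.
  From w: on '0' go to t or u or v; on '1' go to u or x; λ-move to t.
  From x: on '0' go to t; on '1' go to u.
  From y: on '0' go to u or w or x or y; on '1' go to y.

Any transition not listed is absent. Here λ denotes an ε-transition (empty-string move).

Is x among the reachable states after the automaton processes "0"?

Start: ε-closure({t}) = {t, u, w}.
Read '0': t→∅, u→{y}, w→{t, u, v}; union {t, u, v, y}; ε-closure = {t, u, v, w, y}.
State x is not in {t, u, v, w, y}.

No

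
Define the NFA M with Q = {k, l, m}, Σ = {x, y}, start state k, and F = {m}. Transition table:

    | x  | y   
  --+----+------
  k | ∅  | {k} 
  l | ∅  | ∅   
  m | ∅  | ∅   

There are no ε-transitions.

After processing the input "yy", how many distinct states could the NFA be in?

Start in {k}.
Read 'y': {k} → {k}.
Read 'y': {k} → {k}.
That set has 1 state.

1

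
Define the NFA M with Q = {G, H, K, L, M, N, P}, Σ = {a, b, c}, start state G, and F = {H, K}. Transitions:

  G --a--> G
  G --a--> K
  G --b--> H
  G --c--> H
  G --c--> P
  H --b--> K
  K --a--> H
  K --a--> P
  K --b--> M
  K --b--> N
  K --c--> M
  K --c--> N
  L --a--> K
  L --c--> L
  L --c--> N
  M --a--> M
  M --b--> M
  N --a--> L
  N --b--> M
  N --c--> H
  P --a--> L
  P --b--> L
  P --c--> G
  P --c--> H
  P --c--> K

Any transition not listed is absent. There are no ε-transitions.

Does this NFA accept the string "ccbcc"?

Start in {G}.
Read 'c': G→{H, P}; now {H, P}.
Read 'c': H→∅, P→{G, H, K}; now {G, H, K}.
Read 'b': G→{H}, H→{K}, K→{M, N}; now {H, K, M, N}.
Read 'c': H→∅, K→{M, N}, M→∅, N→{H}; now {H, M, N}.
Read 'c': H→∅, M→∅, N→{H}; now {H}.
The final set {H} contains the accepting state H.

Yes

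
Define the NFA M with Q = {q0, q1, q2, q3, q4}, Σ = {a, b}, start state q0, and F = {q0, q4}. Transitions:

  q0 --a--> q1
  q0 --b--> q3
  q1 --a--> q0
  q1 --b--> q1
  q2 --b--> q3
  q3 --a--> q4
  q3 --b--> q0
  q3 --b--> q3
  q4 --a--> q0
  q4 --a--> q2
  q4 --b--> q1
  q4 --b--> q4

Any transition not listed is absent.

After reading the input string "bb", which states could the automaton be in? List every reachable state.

{q0, q3}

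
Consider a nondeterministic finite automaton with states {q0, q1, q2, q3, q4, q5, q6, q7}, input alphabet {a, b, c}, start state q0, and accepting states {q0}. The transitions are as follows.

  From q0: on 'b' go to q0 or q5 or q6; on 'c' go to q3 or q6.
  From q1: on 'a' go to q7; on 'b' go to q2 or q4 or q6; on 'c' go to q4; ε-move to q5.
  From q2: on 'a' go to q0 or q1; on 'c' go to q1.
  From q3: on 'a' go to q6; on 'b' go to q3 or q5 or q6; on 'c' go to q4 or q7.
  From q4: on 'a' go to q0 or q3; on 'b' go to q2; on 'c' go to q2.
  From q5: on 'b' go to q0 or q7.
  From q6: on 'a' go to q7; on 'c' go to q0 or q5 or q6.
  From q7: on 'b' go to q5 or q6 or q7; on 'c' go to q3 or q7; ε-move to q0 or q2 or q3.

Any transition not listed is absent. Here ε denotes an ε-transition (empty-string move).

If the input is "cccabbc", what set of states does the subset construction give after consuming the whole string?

{q0, q1, q2, q3, q4, q5, q6, q7}

Start in {q0}.
Read 'c': q0→{q3, q6}; now {q3, q6}.
Read 'c': q3→{q4, q7}, q6→{q0, q5, q6}; union {q0, q4, q5, q6, q7}; ε-closure = {q0, q2, q3, q4, q5, q6, q7}.
Read 'c': q0→{q3, q6}, q2→{q1}, q3→{q4, q7}, q4→{q2}, q5→∅, q6→{q0, q5, q6}, q7→{q3, q7}; now {q0, q1, q2, q3, q4, q5, q6, q7}.
Read 'a': q0→∅, q1→{q7}, q2→{q0, q1}, q3→{q6}, q4→{q0, q3}, q5→∅, q6→{q7}, q7→∅; union {q0, q1, q3, q6, q7}; ε-closure = {q0, q1, q2, q3, q5, q6, q7}.
Read 'b': q0→{q0, q5, q6}, q1→{q2, q4, q6}, q2→∅, q3→{q3, q5, q6}, q5→{q0, q7}, q6→∅, q7→{q5, q6, q7}; now {q0, q2, q3, q4, q5, q6, q7}.
Read 'b': q0→{q0, q5, q6}, q2→∅, q3→{q3, q5, q6}, q4→{q2}, q5→{q0, q7}, q6→∅, q7→{q5, q6, q7}; now {q0, q2, q3, q5, q6, q7}.
Read 'c': q0→{q3, q6}, q2→{q1}, q3→{q4, q7}, q5→∅, q6→{q0, q5, q6}, q7→{q3, q7}; union {q0, q1, q3, q4, q5, q6, q7}; ε-closure = {q0, q1, q2, q3, q4, q5, q6, q7}.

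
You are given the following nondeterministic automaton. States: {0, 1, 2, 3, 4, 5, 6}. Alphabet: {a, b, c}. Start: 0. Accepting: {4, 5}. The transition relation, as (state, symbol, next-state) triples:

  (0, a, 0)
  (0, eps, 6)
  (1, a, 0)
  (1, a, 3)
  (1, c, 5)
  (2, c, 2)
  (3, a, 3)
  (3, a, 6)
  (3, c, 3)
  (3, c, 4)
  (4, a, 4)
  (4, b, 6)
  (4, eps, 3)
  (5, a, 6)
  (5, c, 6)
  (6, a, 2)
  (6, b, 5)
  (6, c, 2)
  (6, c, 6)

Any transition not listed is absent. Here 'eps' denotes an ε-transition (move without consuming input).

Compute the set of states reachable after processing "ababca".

Start: ε-closure({0}) = {0, 6}.
Read 'a': 0→{0}, 6→{2}; union {0, 2}; ε-closure = {0, 2, 6}.
Read 'b': 0→∅, 2→∅, 6→{5}; now {5}.
Read 'a': 5→{6}; now {6}.
Read 'b': 6→{5}; now {5}.
Read 'c': 5→{6}; now {6}.
Read 'a': 6→{2}; now {2}.

{2}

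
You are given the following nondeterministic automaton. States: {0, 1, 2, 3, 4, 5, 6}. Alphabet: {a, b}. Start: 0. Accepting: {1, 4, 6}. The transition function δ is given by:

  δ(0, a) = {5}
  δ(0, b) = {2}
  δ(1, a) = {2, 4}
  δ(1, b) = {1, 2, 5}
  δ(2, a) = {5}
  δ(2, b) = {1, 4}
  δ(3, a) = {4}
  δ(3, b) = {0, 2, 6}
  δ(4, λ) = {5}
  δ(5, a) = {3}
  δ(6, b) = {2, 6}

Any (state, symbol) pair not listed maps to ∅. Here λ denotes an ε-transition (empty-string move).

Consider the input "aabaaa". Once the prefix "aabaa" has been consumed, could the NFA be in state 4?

No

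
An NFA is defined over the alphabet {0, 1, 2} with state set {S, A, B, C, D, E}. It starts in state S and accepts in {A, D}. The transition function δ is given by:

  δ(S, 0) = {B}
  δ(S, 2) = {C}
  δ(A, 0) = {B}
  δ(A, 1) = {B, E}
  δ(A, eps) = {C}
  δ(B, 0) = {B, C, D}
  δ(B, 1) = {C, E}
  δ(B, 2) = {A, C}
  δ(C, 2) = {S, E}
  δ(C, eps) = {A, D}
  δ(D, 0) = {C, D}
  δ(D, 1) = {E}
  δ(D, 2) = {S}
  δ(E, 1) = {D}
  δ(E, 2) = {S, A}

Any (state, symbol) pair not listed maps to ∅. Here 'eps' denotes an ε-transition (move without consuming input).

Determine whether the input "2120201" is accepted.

Yes

Start in {S}.
Read '2': {S} → {A, C, D}.
Read '1': {A, C, D} → {B, E}.
Read '2': {B, E} → {S, A, C, D}.
Read '0': {S, A, C, D} → {A, B, C, D}.
Read '2': {A, B, C, D} → {S, A, C, D, E}.
Read '0': {S, A, C, D, E} → {A, B, C, D}.
Read '1': {A, B, C, D} → {A, B, C, D, E}.
The final set {A, B, C, D, E} contains the accepting states A, D.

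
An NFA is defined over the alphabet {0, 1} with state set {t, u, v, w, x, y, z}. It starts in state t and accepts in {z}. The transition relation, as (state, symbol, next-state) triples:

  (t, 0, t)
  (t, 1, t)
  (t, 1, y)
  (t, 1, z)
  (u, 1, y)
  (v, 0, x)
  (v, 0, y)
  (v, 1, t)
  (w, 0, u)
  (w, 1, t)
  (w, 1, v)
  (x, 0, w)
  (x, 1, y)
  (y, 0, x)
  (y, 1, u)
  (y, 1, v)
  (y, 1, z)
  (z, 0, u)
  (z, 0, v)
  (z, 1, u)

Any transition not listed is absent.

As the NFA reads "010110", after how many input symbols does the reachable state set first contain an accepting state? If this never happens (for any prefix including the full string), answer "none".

Start in {t}.
Read '0': t→{t}; now {t}.
Read '1': t→{t, y, z}; now {t, y, z}.
None of the earlier sets intersect F, but {t, y, z} does.

2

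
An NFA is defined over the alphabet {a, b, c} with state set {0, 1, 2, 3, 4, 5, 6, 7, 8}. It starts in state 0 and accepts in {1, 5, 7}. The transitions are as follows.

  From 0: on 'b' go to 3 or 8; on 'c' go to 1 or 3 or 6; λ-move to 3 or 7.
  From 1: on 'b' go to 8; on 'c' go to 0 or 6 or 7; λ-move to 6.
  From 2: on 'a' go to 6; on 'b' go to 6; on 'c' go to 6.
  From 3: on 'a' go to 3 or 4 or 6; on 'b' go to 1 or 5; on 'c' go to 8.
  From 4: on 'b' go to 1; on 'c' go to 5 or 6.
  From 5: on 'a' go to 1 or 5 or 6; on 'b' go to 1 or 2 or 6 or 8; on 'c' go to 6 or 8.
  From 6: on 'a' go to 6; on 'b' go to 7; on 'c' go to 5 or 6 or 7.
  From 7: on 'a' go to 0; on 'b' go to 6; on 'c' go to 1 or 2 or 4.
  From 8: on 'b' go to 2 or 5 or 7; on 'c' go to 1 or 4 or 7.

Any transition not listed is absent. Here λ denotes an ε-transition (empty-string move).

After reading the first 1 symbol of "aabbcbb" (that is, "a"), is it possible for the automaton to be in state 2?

No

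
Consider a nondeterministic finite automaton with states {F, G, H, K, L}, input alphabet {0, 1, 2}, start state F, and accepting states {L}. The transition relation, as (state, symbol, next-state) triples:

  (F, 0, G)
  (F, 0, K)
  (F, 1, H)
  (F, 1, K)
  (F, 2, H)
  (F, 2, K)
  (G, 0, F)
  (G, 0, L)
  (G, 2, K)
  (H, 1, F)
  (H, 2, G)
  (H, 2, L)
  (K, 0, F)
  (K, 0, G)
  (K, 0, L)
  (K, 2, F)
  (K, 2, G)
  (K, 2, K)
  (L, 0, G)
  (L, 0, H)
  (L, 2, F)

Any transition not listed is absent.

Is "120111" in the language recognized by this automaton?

No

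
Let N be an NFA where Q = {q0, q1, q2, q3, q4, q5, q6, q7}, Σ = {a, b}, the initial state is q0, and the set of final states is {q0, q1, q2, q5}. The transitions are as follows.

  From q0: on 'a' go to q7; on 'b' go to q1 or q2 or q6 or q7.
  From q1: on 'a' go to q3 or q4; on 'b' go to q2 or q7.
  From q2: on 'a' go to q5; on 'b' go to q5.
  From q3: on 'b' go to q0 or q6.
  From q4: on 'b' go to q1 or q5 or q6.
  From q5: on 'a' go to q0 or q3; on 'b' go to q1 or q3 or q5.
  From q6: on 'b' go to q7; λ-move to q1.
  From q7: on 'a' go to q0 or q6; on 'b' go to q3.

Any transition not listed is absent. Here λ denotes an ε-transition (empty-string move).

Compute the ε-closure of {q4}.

Begin with {q4}.
No ε-moves leave this set, so the closure equals the set itself.

{q4}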